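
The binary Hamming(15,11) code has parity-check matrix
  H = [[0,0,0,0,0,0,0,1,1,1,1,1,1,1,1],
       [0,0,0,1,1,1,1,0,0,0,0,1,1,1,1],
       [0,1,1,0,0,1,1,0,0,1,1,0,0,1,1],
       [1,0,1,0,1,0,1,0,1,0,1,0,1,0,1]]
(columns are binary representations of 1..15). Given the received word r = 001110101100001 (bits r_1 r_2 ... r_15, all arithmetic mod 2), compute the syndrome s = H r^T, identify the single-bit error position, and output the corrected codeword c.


s = (1, 0, 0, 1)^T, error position = 9, corrected codeword c = 001110100100001

Compute s = H r^T mod 2 one row at a time:
  s_1 = 0 + 1 + 1 + 0 + 0 + 0 + 0 + 1 = 3 ≡ 1 (mod 2).
  s_2 = 1 + 1 + 0 + 1 + 0 + 0 + 0 + 1 = 4 ≡ 0 (mod 2).
  s_3 = 0 + 1 + 0 + 1 + 1 + 0 + 0 + 1 = 4 ≡ 0 (mod 2).
  s_4 = 0 + 1 + 1 + 1 + 1 + 0 + 0 + 1 = 5 ≡ 1 (mod 2).
s = (1, 0, 0, 1)^T — this equals column 9 of H (binary 1001), so error is at position 9.
Correct: flip bit 9 of r = 001110101100001 to get c = 001110100100001.


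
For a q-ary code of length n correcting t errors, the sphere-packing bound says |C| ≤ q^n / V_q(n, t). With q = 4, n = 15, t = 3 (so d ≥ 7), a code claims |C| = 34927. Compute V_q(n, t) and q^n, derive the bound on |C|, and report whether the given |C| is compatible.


V_q(n, t) = 13276, q^n = 1073741824, Hamming bound = 80878, |C| = 34927 ≤ bound (satisfied).

Step 1: Compute V_q(n, t) = Σ_{j=0}^3 C(n, j) (q−1)^j.
  j = 0: C(15,0)·(3)^0 = 1·1 = 1.
  j = 1: C(15,1)·(3)^1 = 15·3 = 45.
  j = 2: C(15,2)·(3)^2 = 105·9 = 945.
  j = 3: C(15,3)·(3)^3 = 455·27 = 12285.
  V_q(n, t) = 1 + 45 + 945 + 12285 = 13276.
Step 2: q^n = 4^15 = 1073741824.
Step 3: Hamming bound ⌊q^n / V_q(n,t)⌋ = ⌊1073741824/13276⌋ = 80878.
Step 4: Compare |C| = 34927 to 80878: satisfied.
The claimed |C| lies below the Hamming bound.


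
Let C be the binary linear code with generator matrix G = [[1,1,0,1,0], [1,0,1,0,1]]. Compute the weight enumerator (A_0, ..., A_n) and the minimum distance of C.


Weight distribution: A_0 = 1, A_3 = 2, A_4 = 1. Minimum distance d = 3.

Enumerate all 2^2 = 4 messages m ∈ F_2^2.
For each, compute codeword c = mG in F_2^5, then tally its weight.
  m = 00 → c = 00000, weight = 0.
  m = 10 → c = 11010, weight = 3.
  m = 01 → c = 10101, weight = 3.
  m = 11 → c = 01111, weight = 4.
Tally weights:
  weight 0: 1 codewords.
  weight 3: 2 codewords.
  weight 4: 1 codewords.
Minimum distance d = smallest w > 0 with A_w > 0 = 3.
Sanity: Σ A_w = 4 = 2^2 = 4 ✓.


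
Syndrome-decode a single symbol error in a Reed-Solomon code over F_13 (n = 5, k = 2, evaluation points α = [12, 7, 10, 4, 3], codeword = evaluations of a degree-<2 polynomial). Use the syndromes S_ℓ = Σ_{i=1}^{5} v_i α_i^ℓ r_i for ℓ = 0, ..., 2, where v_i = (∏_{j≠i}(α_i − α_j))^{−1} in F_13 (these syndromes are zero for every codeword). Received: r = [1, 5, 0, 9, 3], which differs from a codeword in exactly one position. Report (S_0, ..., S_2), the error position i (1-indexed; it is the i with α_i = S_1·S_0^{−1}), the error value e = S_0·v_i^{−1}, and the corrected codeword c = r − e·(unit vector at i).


S = (1, 4, 3), error at position 4, error magnitude e = 12, c = [1, 5, 0, 10, 3].

Step 1: column multipliers v_i = (∏_{j≠i}(α_i − α_j))^{−1} mod 13.
  i = 1 (α = 12): (12−7)(12−10)(12−4)(12−3) = 5·2·8·9 = 720 ≡ 5, so v_1 = 5^{−1} = 8 (mod 13).
  i = 2 (α = 7): (7−12)(7−10)(7−4)(7−3) = (−5)·(−3)·3·4 = 180 ≡ 11, so v_2 = 11^{−1} = 6 (mod 13).
  i = 3 (α = 10): (10−12)(10−7)(10−4)(10−3) = (−2)·3·6·7 = −252 ≡ 8, so v_3 = 8^{−1} = 5 (mod 13).
  i = 4 (α = 4): (4−12)(4−7)(4−10)(4−3) = (−8)·(−3)·(−6)·1 = −144 ≡ 12, so v_4 = 12^{−1} = 12 (mod 13).
  i = 5 (α = 3): (3−12)(3−7)(3−10)(3−4) = (−9)·(−4)·(−7)·(−1) = 252 ≡ 5, so v_5 = 5^{−1} = 8 (mod 13).
  v = [8, 6, 5, 12, 8].
Step 2: syndromes of r = [1, 5, 0, 9, 3] (all sums mod 13).
  S_0 = Σ v_i r_i = 8·1 + 6·5 + 5·0 + 12·9 + 8·3 = 170 ≡ 1.
  S_1 = Σ v_i α_i r_i = 8·12·1 + 6·7·5 + 5·10·0 + 12·4·9 + 8·3·3 = 810 ≡ 4.
  α_i^2 mod 13 = [1, 10, 9, 3, 9].
  S_2 = Σ v_i α_i^2 r_i = 8·1·1 + 6·10·5 + 5·9·0 + 12·3·9 + 8·9·3 = 848 ≡ 3.
  S = (1, 4, 3) ≠ 0, so r is not a codeword (an error is present).
Step 3: locate the error. For a single error e at position i, S_ℓ = v_i·e·α_i^ℓ, so α_err = S_1/S_0.
  S_0^{−1} = 1^{−1} = 1 (mod 13), so α_err = 4·1 = 4 ≡ 4 = α_4. Error position i = 4.
  Consistency check: S_2/S_1 = 3·10 = 30 ≡ 4 = α_err ✓ (single-error assumption holds).
Step 4: error magnitude e = S_0/v_4 = S_0·∏_{j≠4}(α_4 − α_j) = 1·12 = 12 ≡ 12 (mod 13).
Step 5: correct position 4: c_4 = r_4 − e = 9 − 12 ≡ 10 (mod 13). Hence c = [1, 5, 0, 10, 3].
  Check: interpolating c through the α_i gives m(x) = 8 + 7·x (degree < 2) with m(α_i) = c_i for every i, so c is indeed a codeword.


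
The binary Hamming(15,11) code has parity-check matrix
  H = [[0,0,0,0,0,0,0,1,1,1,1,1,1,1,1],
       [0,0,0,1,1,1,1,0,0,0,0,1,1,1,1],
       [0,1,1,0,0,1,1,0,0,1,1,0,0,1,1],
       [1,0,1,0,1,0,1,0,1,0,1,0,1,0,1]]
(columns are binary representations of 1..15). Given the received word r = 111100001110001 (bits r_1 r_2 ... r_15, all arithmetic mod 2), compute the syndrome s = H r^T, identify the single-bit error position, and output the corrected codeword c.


s = (0, 0, 1, 1)^T, error position = 3, corrected codeword c = 110100001110001

Compute s = H r^T mod 2 one row at a time:
  s_1 = 0 + 1 + 1 + 1 + 0 + 0 + 0 + 1 = 4 ≡ 0 (mod 2).
  s_2 = 1 + 0 + 0 + 0 + 0 + 0 + 0 + 1 = 2 ≡ 0 (mod 2).
  s_3 = 1 + 1 + 0 + 0 + 1 + 1 + 0 + 1 = 5 ≡ 1 (mod 2).
  s_4 = 1 + 1 + 0 + 0 + 1 + 1 + 0 + 1 = 5 ≡ 1 (mod 2).
s = (0, 0, 1, 1)^T — this equals column 3 of H (binary 0011), so error is at position 3.
Correct: flip bit 3 of r = 111100001110001 to get c = 110100001110001.


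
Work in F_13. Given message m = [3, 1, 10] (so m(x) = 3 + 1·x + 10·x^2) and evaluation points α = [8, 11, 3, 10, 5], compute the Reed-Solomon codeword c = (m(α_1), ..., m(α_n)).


c = [1, 2, 5, 12, 11]

Message polynomial: m(x) = 3 + 1·x + 10·x^2 (mod 13).
For each evaluation point α_i, compute m(α_i) mod 13:
  α_1 = 8: Horner steps 10 → 3 → 1, so m(8) = 1.
  α_2 = 11: Horner steps 10 → 7 → 2, so m(11) = 2.
  α_3 = 3: Horner steps 10 → 5 → 5, so m(3) = 5.
  α_4 = 10: Horner steps 10 → 10 → 12, so m(10) = 12.
  α_5 = 5: Horner steps 10 → 12 → 11, so m(5) = 11.
Codeword c = [1, 2, 5, 12, 11] ∈ F_13^5.


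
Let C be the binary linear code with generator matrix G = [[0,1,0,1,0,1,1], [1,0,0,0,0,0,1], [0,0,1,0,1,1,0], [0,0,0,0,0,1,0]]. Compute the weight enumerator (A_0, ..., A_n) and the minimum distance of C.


Weight distribution: A_0 = 1, A_1 = 1, A_2 = 2, A_3 = 4, A_4 = 3, A_5 = 3, A_6 = 2. Minimum distance d = 1.

Enumerate all 2^4 = 16 messages m ∈ F_2^4.
For each, compute codeword c = mG in F_2^7, then tally its weight.
  m = 0000 → c = 0000000, weight = 0.
  m = 1000 → c = 0101011, weight = 4.
  m = 0100 → c = 1000001, weight = 2.
  m = 1100 → c = 1101010, weight = 4.
  m = 0010 → c = 0010110, weight = 3.
  m = 1010 → c = 0111101, weight = 5.
  m = 0110 → c = 1010111, weight = 5.
  m = 1110 → c = 1111100, weight = 5.
  m = 0001 → c = 0000010, weight = 1.
  m = 1001 → c = 0101001, weight = 3.
  m = 0101 → c = 1000011, weight = 3.
  m = 1101 → c = 1101000, weight = 3.
  m = 0011 → c = 0010100, weight = 2.
  m = 1011 → c = 0111111, weight = 6.
  m = 0111 → c = 1010101, weight = 4.
  m = 1111 → c = 1111110, weight = 6.
Tally weights:
  weight 0: 1 codewords.
  weight 1: 1 codewords.
  weight 2: 2 codewords.
  weight 3: 4 codewords.
  weight 4: 3 codewords.
  weight 5: 3 codewords.
  weight 6: 2 codewords.
Minimum distance d = smallest w > 0 with A_w > 0 = 1.
Sanity: Σ A_w = 16 = 2^4 = 16 ✓.


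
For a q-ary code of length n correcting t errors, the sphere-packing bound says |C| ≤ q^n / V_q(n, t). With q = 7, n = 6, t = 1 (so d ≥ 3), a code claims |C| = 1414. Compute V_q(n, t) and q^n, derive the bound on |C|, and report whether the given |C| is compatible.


V_q(n, t) = 37, q^n = 117649, Hamming bound = 3179, |C| = 1414 ≤ bound (satisfied).

Step 1: Compute V_q(n, t) = Σ_{j=0}^1 C(n, j) (q−1)^j.
  j = 0: C(6,0)·(6)^0 = 1·1 = 1.
  j = 1: C(6,1)·(6)^1 = 6·6 = 36.
  V_q(n, t) = 1 + 36 = 37.
Step 2: q^n = 7^6 = 117649.
Step 3: Hamming bound ⌊q^n / V_q(n,t)⌋ = ⌊117649/37⌋ = 3179.
Step 4: Compare |C| = 1414 to 3179: satisfied.
The claimed |C| lies below the Hamming bound.


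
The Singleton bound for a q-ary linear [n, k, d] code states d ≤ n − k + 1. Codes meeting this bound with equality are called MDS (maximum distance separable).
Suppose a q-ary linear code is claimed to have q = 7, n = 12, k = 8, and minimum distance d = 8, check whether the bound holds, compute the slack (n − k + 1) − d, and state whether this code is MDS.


Singleton RHS = n − k + 1 = 5, slack = -3, bound violated (no such code; not MDS).

Singleton bound: d ≤ n − k + 1.
Here n = 12, k = 8, so n − k + 1 = 5.
Given d = 8, check d ≤ 5: NO.
Slack = (n − k + 1) − d = -3.
The slack is negative: d = 8 exceeds n − k + 1 = 5 by 3, so the Singleton bound is violated and no linear [12, 8, 8]_7 code can exist. In particular it is not MDS (MDS requires d = n − k + 1 exactly).
Description: the claimed parameters are [12, 8, 8]_7; such a code would be impossible (violates the Singleton bound).


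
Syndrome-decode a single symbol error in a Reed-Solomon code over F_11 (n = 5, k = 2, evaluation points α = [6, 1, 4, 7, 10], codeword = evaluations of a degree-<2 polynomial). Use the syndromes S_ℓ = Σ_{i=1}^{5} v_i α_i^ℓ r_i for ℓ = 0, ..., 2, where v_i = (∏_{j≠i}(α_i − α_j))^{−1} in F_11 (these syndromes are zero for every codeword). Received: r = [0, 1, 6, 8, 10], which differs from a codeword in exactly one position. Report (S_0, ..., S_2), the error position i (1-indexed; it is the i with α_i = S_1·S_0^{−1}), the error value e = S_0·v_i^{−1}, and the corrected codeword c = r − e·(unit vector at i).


S = (9, 9, 9), error at position 2, error magnitude e = 8, c = [0, 4, 6, 8, 10].

Step 1: column multipliers v_i = (∏_{j≠i}(α_i − α_j))^{−1} mod 11.
  i = 1 (α = 6): (6−1)(6−4)(6−7)(6−10) = 5·2·(−1)·(−4) = 40 ≡ 7, so v_1 = 7^{−1} = 8 (mod 11).
  i = 2 (α = 1): (1−6)(1−4)(1−7)(1−10) = (−5)·(−3)·(−6)·(−9) = 810 ≡ 7, so v_2 = 7^{−1} = 8 (mod 11).
  i = 3 (α = 4): (4−6)(4−1)(4−7)(4−10) = (−2)·3·(−3)·(−6) = −108 ≡ 2, so v_3 = 2^{−1} = 6 (mod 11).
  i = 4 (α = 7): (7−6)(7−1)(7−4)(7−10) = 1·6·3·(−3) = −54 ≡ 1, so v_4 = 1^{−1} = 1 (mod 11).
  i = 5 (α = 10): (10−6)(10−1)(10−4)(10−7) = 4·9·6·3 = 648 ≡ 10, so v_5 = 10^{−1} = 10 (mod 11).
  v = [8, 8, 6, 1, 10].
Step 2: syndromes of r = [0, 1, 6, 8, 10] (all sums mod 11).
  S_0 = Σ v_i r_i = 8·0 + 8·1 + 6·6 + 1·8 + 10·10 = 152 ≡ 9.
  S_1 = Σ v_i α_i r_i = 8·6·0 + 8·1·1 + 6·4·6 + 1·7·8 + 10·10·10 = 1208 ≡ 9.
  α_i^2 mod 11 = [3, 1, 5, 5, 1].
  S_2 = Σ v_i α_i^2 r_i = 8·3·0 + 8·1·1 + 6·5·6 + 1·5·8 + 10·1·10 = 328 ≡ 9.
  S = (9, 9, 9) ≠ 0, so r is not a codeword (an error is present).
Step 3: locate the error. For a single error e at position i, S_ℓ = v_i·e·α_i^ℓ, so α_err = S_1/S_0.
  S_0^{−1} = 9^{−1} = 5 (mod 11), so α_err = 9·5 = 45 ≡ 1 = α_2. Error position i = 2.
  Consistency check: S_2/S_1 = 9·5 = 45 ≡ 1 = α_err ✓ (single-error assumption holds).
Step 4: error magnitude e = S_0/v_2 = S_0·∏_{j≠2}(α_2 − α_j) = 9·7 = 63 ≡ 8 (mod 11).
Step 5: correct position 2: c_2 = r_2 − e = 1 − 8 ≡ 4 (mod 11). Hence c = [0, 4, 6, 8, 10].
  Check: interpolating c through the α_i gives m(x) = 7 + 8·x (degree < 2) with m(α_i) = c_i for every i, so c is indeed a codeword.


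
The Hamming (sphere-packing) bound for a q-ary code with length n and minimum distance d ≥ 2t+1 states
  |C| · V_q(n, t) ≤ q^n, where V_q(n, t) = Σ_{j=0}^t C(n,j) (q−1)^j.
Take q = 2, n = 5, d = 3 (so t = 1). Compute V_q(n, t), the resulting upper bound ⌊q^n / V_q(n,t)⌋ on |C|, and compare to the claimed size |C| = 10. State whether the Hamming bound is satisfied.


V_q(n, t) = 6, q^n = 32, Hamming bound = 5, |C| = 10 > bound (violated).

Step 1: Compute V_q(n, t) = Σ_{j=0}^1 C(n, j) (q−1)^j.
  j = 0: C(5,0)·(1)^0 = 1·1 = 1.
  j = 1: C(5,1)·(1)^1 = 5·1 = 5.
  V_q(n, t) = 1 + 5 = 6.
Step 2: q^n = 2^5 = 32.
Step 3: Hamming bound ⌊q^n / V_q(n,t)⌋ = ⌊32/6⌋ = 5.
Step 4: Compare |C| = 10 to 5: violated.
The claimed |C| lies above the Hamming bound, so no 2-ary code of length 5 with d ≥ 3 can have 10 codewords.


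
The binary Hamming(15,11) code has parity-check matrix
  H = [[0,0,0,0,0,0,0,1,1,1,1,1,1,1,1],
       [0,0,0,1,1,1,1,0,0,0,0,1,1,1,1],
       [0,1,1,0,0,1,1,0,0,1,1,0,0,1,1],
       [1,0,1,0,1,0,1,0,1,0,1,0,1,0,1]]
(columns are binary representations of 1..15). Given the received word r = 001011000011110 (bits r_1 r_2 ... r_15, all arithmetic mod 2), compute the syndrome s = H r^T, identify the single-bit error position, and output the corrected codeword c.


s = (0, 1, 0, 0)^T, error position = 4, corrected codeword c = 001111000011110

Compute s = H r^T mod 2 one row at a time:
  s_1 = 0 + 0 + 0 + 1 + 1 + 1 + 1 + 0 = 4 ≡ 0 (mod 2).
  s_2 = 0 + 1 + 1 + 0 + 1 + 1 + 1 + 0 = 5 ≡ 1 (mod 2).
  s_3 = 0 + 1 + 1 + 0 + 0 + 1 + 1 + 0 = 4 ≡ 0 (mod 2).
  s_4 = 0 + 1 + 1 + 0 + 0 + 1 + 1 + 0 = 4 ≡ 0 (mod 2).
s = (0, 1, 0, 0)^T — this equals column 4 of H (binary 0100), so error is at position 4.
Correct: flip bit 4 of r = 001011000011110 to get c = 001111000011110.


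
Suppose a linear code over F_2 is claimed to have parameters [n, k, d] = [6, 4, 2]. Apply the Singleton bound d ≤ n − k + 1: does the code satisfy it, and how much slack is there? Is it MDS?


Singleton RHS = n − k + 1 = 3, slack = 1, bound satisfied, not MDS.

Singleton bound: d ≤ n − k + 1.
Here n = 6, k = 4, so n − k + 1 = 3.
Given d = 2, check d ≤ 3: YES.
Slack = (n − k + 1) − d = 1.
The code is NOT MDS (slack = 1 > 0).
Description: the claimed parameters are [6, 4, 2]_2; such a code would be non-MDS.


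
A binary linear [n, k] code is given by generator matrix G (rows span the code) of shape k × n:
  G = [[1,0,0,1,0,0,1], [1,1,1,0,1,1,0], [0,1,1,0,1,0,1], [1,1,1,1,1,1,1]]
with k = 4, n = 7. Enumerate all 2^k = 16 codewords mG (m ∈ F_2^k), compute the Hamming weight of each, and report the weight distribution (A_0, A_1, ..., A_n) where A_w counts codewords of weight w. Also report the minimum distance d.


Weight distribution: A_0 = 1, A_1 = 1, A_2 = 3, A_3 = 3, A_4 = 3, A_5 = 3, A_6 = 1, A_7 = 1. Minimum distance d = 1.

Enumerate all 2^4 = 16 messages m ∈ F_2^4.
For each, compute codeword c = mG in F_2^7, then tally its weight.
  m = 0000 → c = 0000000, weight = 0.
  m = 1000 → c = 1001001, weight = 3.
  m = 0100 → c = 1110110, weight = 5.
  m = 1100 → c = 0111111, weight = 6.
  m = 0010 → c = 0110101, weight = 4.
  m = 1010 → c = 1111100, weight = 5.
  m = 0110 → c = 1000011, weight = 3.
  m = 1110 → c = 0001010, weight = 2.
  m = 0001 → c = 1111111, weight = 7.
  m = 1001 → c = 0110110, weight = 4.
  m = 0101 → c = 0001001, weight = 2.
  m = 1101 → c = 1000000, weight = 1.
  m = 0011 → c = 1001010, weight = 3.
  m = 1011 → c = 0000011, weight = 2.
  m = 0111 → c = 0111100, weight = 4.
  m = 1111 → c = 1110101, weight = 5.
Tally weights:
  weight 0: 1 codewords.
  weight 1: 1 codewords.
  weight 2: 3 codewords.
  weight 3: 3 codewords.
  weight 4: 3 codewords.
  weight 5: 3 codewords.
  weight 6: 1 codewords.
  weight 7: 1 codewords.
Minimum distance d = smallest w > 0 with A_w > 0 = 1.
Sanity: Σ A_w = 16 = 2^4 = 16 ✓.


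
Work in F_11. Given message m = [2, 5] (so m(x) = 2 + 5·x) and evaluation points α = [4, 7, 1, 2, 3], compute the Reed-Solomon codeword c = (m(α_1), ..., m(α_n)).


c = [0, 4, 7, 1, 6]

Message polynomial: m(x) = 2 + 5·x (mod 11).
For each evaluation point α_i, compute m(α_i) mod 11:
  α_1 = 4: Horner steps 5 → 0, so m(4) = 0.
  α_2 = 7: Horner steps 5 → 4, so m(7) = 4.
  α_3 = 1: Horner steps 5 → 7, so m(1) = 7.
  α_4 = 2: Horner steps 5 → 1, so m(2) = 1.
  α_5 = 3: Horner steps 5 → 6, so m(3) = 6.
Codeword c = [0, 4, 7, 1, 6] ∈ F_11^5.


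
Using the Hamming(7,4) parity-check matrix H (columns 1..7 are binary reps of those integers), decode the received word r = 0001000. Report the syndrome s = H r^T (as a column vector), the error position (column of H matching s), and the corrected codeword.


s = (1, 0, 0)^T, error position = 4, corrected codeword c = 0000000

Compute s = H r^T mod 2 one row at a time:
  s_1 = 1 + 0 + 0 + 0 = 1 ≡ 1 (mod 2).
  s_2 = 0 + 0 + 0 + 0 = 0 ≡ 0 (mod 2).
  s_3 = 0 + 0 + 0 + 0 = 0 ≡ 0 (mod 2).
s = (1, 0, 0)^T — this equals column 4 of H (binary 100), so error is at position 4.
Correct: flip bit 4 of r = 0001000 to get c = 0000000.


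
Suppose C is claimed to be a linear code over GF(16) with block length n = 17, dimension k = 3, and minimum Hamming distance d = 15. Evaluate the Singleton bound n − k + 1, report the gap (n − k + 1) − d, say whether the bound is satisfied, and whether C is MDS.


Singleton RHS = n − k + 1 = 15, slack = 0, bound satisfied, MDS.

Singleton bound: d ≤ n − k + 1.
Here n = 17, k = 3, so n − k + 1 = 15.
Given d = 15, check d ≤ 15: YES.
Slack = (n − k + 1) − d = 0.
The code is MDS (slack = 0).
Description: the claimed parameters are [17, 3, 15]_16; such a code would be MDS (meets Singleton bound).


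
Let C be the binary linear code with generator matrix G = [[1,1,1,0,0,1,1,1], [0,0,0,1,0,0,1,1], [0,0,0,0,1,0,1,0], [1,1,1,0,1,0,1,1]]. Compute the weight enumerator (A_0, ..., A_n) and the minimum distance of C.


Weight distribution: A_0 = 1, A_2 = 3, A_3 = 3, A_4 = 1, A_5 = 4, A_6 = 3, A_7 = 1. Minimum distance d = 2.

Enumerate all 2^4 = 16 messages m ∈ F_2^4.
For each, compute codeword c = mG in F_2^8, then tally its weight.
  m = 0000 → c = 00000000, weight = 0.
  m = 1000 → c = 11100111, weight = 6.
  m = 0100 → c = 00010011, weight = 3.
  m = 1100 → c = 11110100, weight = 5.
  m = 0010 → c = 00001010, weight = 2.
  m = 1010 → c = 11101101, weight = 6.
  m = 0110 → c = 00011001, weight = 3.
  m = 1110 → c = 11111110, weight = 7.
  m = 0001 → c = 11101011, weight = 6.
  m = 1001 → c = 00001100, weight = 2.
  m = 0101 → c = 11111000, weight = 5.
  m = 1101 → c = 00011111, weight = 5.
  m = 0011 → c = 11100001, weight = 4.
  m = 1011 → c = 00000110, weight = 2.
  m = 0111 → c = 11110010, weight = 5.
  m = 1111 → c = 00010101, weight = 3.
Tally weights:
  weight 0: 1 codewords.
  weight 2: 3 codewords.
  weight 3: 3 codewords.
  weight 4: 1 codewords.
  weight 5: 4 codewords.
  weight 6: 3 codewords.
  weight 7: 1 codewords.
Minimum distance d = smallest w > 0 with A_w > 0 = 2.
Sanity: Σ A_w = 16 = 2^4 = 16 ✓.


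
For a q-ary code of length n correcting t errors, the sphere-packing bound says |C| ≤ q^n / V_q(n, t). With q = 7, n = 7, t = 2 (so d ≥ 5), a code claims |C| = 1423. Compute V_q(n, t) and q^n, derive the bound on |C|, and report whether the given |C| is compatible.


V_q(n, t) = 799, q^n = 823543, Hamming bound = 1030, |C| = 1423 > bound (violated).

Step 1: Compute V_q(n, t) = Σ_{j=0}^2 C(n, j) (q−1)^j.
  j = 0: C(7,0)·(6)^0 = 1·1 = 1.
  j = 1: C(7,1)·(6)^1 = 7·6 = 42.
  j = 2: C(7,2)·(6)^2 = 21·36 = 756.
  V_q(n, t) = 1 + 42 + 756 = 799.
Step 2: q^n = 7^7 = 823543.
Step 3: Hamming bound ⌊q^n / V_q(n,t)⌋ = ⌊823543/799⌋ = 1030.
Step 4: Compare |C| = 1423 to 1030: violated.
The claimed |C| lies above the Hamming bound, so no 7-ary code of length 7 with d ≥ 5 can have 1423 codewords.


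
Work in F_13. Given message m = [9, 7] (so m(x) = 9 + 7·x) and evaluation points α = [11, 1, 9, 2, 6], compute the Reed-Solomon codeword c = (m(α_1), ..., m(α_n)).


c = [8, 3, 7, 10, 12]

Message polynomial: m(x) = 9 + 7·x (mod 13).
For each evaluation point α_i, compute m(α_i) mod 13:
  α_1 = 11: Horner steps 7 → 8, so m(11) = 8.
  α_2 = 1: Horner steps 7 → 3, so m(1) = 3.
  α_3 = 9: Horner steps 7 → 7, so m(9) = 7.
  α_4 = 2: Horner steps 7 → 10, so m(2) = 10.
  α_5 = 6: Horner steps 7 → 12, so m(6) = 12.
Codeword c = [8, 3, 7, 10, 12] ∈ F_13^5.


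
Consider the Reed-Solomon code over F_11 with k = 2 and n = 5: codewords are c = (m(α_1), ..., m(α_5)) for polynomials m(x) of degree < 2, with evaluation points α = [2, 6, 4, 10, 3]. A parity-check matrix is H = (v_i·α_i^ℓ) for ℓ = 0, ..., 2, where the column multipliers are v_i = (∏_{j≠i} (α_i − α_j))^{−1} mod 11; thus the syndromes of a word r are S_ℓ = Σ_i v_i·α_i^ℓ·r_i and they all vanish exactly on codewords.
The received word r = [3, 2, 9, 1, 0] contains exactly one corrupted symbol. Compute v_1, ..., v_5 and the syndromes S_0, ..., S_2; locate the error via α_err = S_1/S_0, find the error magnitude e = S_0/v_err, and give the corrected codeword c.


S = (6, 2, 8), error at position 3, error magnitude e = 1, c = [3, 2, 8, 1, 0].

Step 1: column multipliers v_i = (∏_{j≠i}(α_i − α_j))^{−1} mod 11.
  i = 1 (α = 2): (2−6)(2−4)(2−10)(2−3) = (−4)·(−2)·(−8)·(−1) = 64 ≡ 9, so v_1 = 9^{−1} = 5 (mod 11).
  i = 2 (α = 6): (6−2)(6−4)(6−10)(6−3) = 4·2·(−4)·3 = −96 ≡ 3, so v_2 = 3^{−1} = 4 (mod 11).
  i = 3 (α = 4): (4−2)(4−6)(4−10)(4−3) = 2·(−2)·(−6)·1 = 24 ≡ 2, so v_3 = 2^{−1} = 6 (mod 11).
  i = 4 (α = 10): (10−2)(10−6)(10−4)(10−3) = 8·4·6·7 = 1344 ≡ 2, so v_4 = 2^{−1} = 6 (mod 11).
  i = 5 (α = 3): (3−2)(3−6)(3−4)(3−10) = 1·(−3)·(−1)·(−7) = −21 ≡ 1, so v_5 = 1^{−1} = 1 (mod 11).
  v = [5, 4, 6, 6, 1].
Step 2: syndromes of r = [3, 2, 9, 1, 0] (all sums mod 11).
  S_0 = Σ v_i r_i = 5·3 + 4·2 + 6·9 + 6·1 + 1·0 = 83 ≡ 6.
  S_1 = Σ v_i α_i r_i = 5·2·3 + 4·6·2 + 6·4·9 + 6·10·1 + 1·3·0 = 354 ≡ 2.
  α_i^2 mod 11 = [4, 3, 5, 1, 9].
  S_2 = Σ v_i α_i^2 r_i = 5·4·3 + 4·3·2 + 6·5·9 + 6·1·1 + 1·9·0 = 360 ≡ 8.
  S = (6, 2, 8) ≠ 0, so r is not a codeword (an error is present).
Step 3: locate the error. For a single error e at position i, S_ℓ = v_i·e·α_i^ℓ, so α_err = S_1/S_0.
  S_0^{−1} = 6^{−1} = 2 (mod 11), so α_err = 2·2 = 4 ≡ 4 = α_3. Error position i = 3.
  Consistency check: S_2/S_1 = 8·6 = 48 ≡ 4 = α_err ✓ (single-error assumption holds).
Step 4: error magnitude e = S_0/v_3 = S_0·∏_{j≠3}(α_3 − α_j) = 6·2 = 12 ≡ 1 (mod 11).
Step 5: correct position 3: c_3 = r_3 − e = 9 − 1 ≡ 8 (mod 11). Hence c = [3, 2, 8, 1, 0].
  Check: interpolating c through the α_i gives m(x) = 9 + 8·x (degree < 2) with m(α_i) = c_i for every i, so c is indeed a codeword.


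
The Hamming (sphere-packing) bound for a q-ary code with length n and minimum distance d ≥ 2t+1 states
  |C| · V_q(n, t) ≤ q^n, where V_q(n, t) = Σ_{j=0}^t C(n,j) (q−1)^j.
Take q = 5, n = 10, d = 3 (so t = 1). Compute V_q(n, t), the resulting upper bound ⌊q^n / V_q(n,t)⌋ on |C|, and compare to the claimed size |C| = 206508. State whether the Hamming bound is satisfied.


V_q(n, t) = 41, q^n = 9765625, Hamming bound = 238185, |C| = 206508 ≤ bound (satisfied).

Step 1: Compute V_q(n, t) = Σ_{j=0}^1 C(n, j) (q−1)^j.
  j = 0: C(10,0)·(4)^0 = 1·1 = 1.
  j = 1: C(10,1)·(4)^1 = 10·4 = 40.
  V_q(n, t) = 1 + 40 = 41.
Step 2: q^n = 5^10 = 9765625.
Step 3: Hamming bound ⌊q^n / V_q(n,t)⌋ = ⌊9765625/41⌋ = 238185.
Step 4: Compare |C| = 206508 to 238185: satisfied.
The claimed |C| lies below the Hamming bound.


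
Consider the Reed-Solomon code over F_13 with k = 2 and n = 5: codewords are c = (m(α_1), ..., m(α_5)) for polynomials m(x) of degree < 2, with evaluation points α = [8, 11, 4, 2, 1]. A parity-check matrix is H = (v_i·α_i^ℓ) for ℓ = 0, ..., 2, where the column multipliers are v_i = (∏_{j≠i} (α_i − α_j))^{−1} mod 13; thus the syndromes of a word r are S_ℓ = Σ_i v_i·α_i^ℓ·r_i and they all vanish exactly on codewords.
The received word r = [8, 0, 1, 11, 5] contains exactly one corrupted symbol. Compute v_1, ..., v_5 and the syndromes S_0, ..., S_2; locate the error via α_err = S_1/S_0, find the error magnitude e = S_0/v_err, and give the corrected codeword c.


S = (9, 10, 1), error at position 3, error magnitude e = 4, c = [8, 0, 10, 11, 5].

Step 1: column multipliers v_i = (∏_{j≠i}(α_i − α_j))^{−1} mod 13.
  i = 1 (α = 8): (8−11)(8−4)(8−2)(8−1) = (−3)·4·6·7 = −504 ≡ 3, so v_1 = 3^{−1} = 9 (mod 13).
  i = 2 (α = 11): (11−8)(11−4)(11−2)(11−1) = 3·7·9·10 = 1890 ≡ 5, so v_2 = 5^{−1} = 8 (mod 13).
  i = 3 (α = 4): (4−8)(4−11)(4−2)(4−1) = (−4)·(−7)·2·3 = 168 ≡ 12, so v_3 = 12^{−1} = 12 (mod 13).
  i = 4 (α = 2): (2−8)(2−11)(2−4)(2−1) = (−6)·(−9)·(−2)·1 = −108 ≡ 9, so v_4 = 9^{−1} = 3 (mod 13).
  i = 5 (α = 1): (1−8)(1−11)(1−4)(1−2) = (−7)·(−10)·(−3)·(−1) = 210 ≡ 2, so v_5 = 2^{−1} = 7 (mod 13).
  v = [9, 8, 12, 3, 7].
Step 2: syndromes of r = [8, 0, 1, 11, 5] (all sums mod 13).
  S_0 = Σ v_i r_i = 9·8 + 8·0 + 12·1 + 3·11 + 7·5 = 152 ≡ 9.
  S_1 = Σ v_i α_i r_i = 9·8·8 + 8·11·0 + 12·4·1 + 3·2·11 + 7·1·5 = 725 ≡ 10.
  α_i^2 mod 13 = [12, 4, 3, 4, 1].
  S_2 = Σ v_i α_i^2 r_i = 9·12·8 + 8·4·0 + 12·3·1 + 3·4·11 + 7·1·5 = 1067 ≡ 1.
  S = (9, 10, 1) ≠ 0, so r is not a codeword (an error is present).
Step 3: locate the error. For a single error e at position i, S_ℓ = v_i·e·α_i^ℓ, so α_err = S_1/S_0.
  S_0^{−1} = 9^{−1} = 3 (mod 13), so α_err = 10·3 = 30 ≡ 4 = α_3. Error position i = 3.
  Consistency check: S_2/S_1 = 1·4 = 4 ≡ 4 = α_err ✓ (single-error assumption holds).
Step 4: error magnitude e = S_0/v_3 = S_0·∏_{j≠3}(α_3 − α_j) = 9·12 = 108 ≡ 4 (mod 13).
Step 5: correct position 3: c_3 = r_3 − e = 1 − 4 ≡ 10 (mod 13). Hence c = [8, 0, 10, 11, 5].
  Check: interpolating c through the α_i gives m(x) = 12 + 6·x (degree < 2) with m(α_i) = c_i for every i, so c is indeed a codeword.


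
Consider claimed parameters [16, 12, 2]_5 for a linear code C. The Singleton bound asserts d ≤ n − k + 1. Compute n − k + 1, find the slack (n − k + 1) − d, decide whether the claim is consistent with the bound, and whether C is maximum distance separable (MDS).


Singleton RHS = n − k + 1 = 5, slack = 3, bound satisfied, not MDS.

Singleton bound: d ≤ n − k + 1.
Here n = 16, k = 12, so n − k + 1 = 5.
Given d = 2, check d ≤ 5: YES.
Slack = (n − k + 1) − d = 3.
The code is NOT MDS (slack = 3 > 0).
Description: the claimed parameters are [16, 12, 2]_5; such a code would be non-MDS.


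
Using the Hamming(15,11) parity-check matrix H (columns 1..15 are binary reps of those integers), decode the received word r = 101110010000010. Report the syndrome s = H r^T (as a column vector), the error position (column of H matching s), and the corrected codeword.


s = (0, 1, 0, 1)^T, error position = 5, corrected codeword c = 101100010000010

Compute s = H r^T mod 2 one row at a time:
  s_1 = 1 + 0 + 0 + 0 + 0 + 0 + 1 + 0 = 2 ≡ 0 (mod 2).
  s_2 = 1 + 1 + 0 + 0 + 0 + 0 + 1 + 0 = 3 ≡ 1 (mod 2).
  s_3 = 0 + 1 + 0 + 0 + 0 + 0 + 1 + 0 = 2 ≡ 0 (mod 2).
  s_4 = 1 + 1 + 1 + 0 + 0 + 0 + 0 + 0 = 3 ≡ 1 (mod 2).
s = (0, 1, 0, 1)^T — this equals column 5 of H (binary 0101), so error is at position 5.
Correct: flip bit 5 of r = 101110010000010 to get c = 101100010000010.


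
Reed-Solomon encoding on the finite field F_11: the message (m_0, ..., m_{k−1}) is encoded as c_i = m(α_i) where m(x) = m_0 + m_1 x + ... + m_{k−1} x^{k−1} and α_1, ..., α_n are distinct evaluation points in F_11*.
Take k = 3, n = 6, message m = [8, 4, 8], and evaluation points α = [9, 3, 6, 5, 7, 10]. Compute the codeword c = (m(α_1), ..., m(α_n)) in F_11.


c = [10, 4, 1, 8, 10, 1]

Message polynomial: m(x) = 8 + 4·x + 8·x^2 (mod 11).
For each evaluation point α_i, compute m(α_i) mod 11:
  α_1 = 9: Horner steps 8 → 10 → 10, so m(9) = 10.
  α_2 = 3: Horner steps 8 → 6 → 4, so m(3) = 4.
  α_3 = 6: Horner steps 8 → 8 → 1, so m(6) = 1.
  α_4 = 5: Horner steps 8 → 0 → 8, so m(5) = 8.
  α_5 = 7: Horner steps 8 → 5 → 10, so m(7) = 10.
  α_6 = 10: Horner steps 8 → 7 → 1, so m(10) = 1.
Codeword c = [10, 4, 1, 8, 10, 1] ∈ F_11^6.


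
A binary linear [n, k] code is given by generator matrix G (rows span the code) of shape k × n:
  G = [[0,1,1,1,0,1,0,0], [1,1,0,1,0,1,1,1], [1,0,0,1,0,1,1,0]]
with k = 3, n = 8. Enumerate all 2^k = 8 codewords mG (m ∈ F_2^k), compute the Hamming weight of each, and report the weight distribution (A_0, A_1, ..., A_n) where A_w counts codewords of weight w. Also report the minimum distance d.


Weight distribution: A_0 = 1, A_2 = 1, A_4 = 5, A_6 = 1. Minimum distance d = 2.

Enumerate all 2^3 = 8 messages m ∈ F_2^3.
For each, compute codeword c = mG in F_2^8, then tally its weight.
  m = 000 → c = 00000000, weight = 0.
  m = 100 → c = 01110100, weight = 4.
  m = 010 → c = 11010111, weight = 6.
  m = 110 → c = 10100011, weight = 4.
  m = 001 → c = 10010110, weight = 4.
  m = 101 → c = 11100010, weight = 4.
  m = 011 → c = 01000001, weight = 2.
  m = 111 → c = 00110101, weight = 4.
Tally weights:
  weight 0: 1 codewords.
  weight 2: 1 codewords.
  weight 4: 5 codewords.
  weight 6: 1 codewords.
Minimum distance d = smallest w > 0 with A_w > 0 = 2.
Sanity: Σ A_w = 8 = 2^3 = 8 ✓.


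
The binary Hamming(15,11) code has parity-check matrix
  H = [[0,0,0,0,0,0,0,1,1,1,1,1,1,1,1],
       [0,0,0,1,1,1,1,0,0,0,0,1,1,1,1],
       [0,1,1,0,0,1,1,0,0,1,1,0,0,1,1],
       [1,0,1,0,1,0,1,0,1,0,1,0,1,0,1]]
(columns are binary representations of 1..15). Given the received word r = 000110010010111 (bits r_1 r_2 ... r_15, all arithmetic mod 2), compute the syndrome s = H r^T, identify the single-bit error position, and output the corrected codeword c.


s = (1, 1, 1, 0)^T, error position = 14, corrected codeword c = 000110010010101

Compute s = H r^T mod 2 one row at a time:
  s_1 = 1 + 0 + 0 + 1 + 0 + 1 + 1 + 1 = 5 ≡ 1 (mod 2).
  s_2 = 1 + 1 + 0 + 0 + 0 + 1 + 1 + 1 = 5 ≡ 1 (mod 2).
  s_3 = 0 + 0 + 0 + 0 + 0 + 1 + 1 + 1 = 3 ≡ 1 (mod 2).
  s_4 = 0 + 0 + 1 + 0 + 0 + 1 + 1 + 1 = 4 ≡ 0 (mod 2).
s = (1, 1, 1, 0)^T — this equals column 14 of H (binary 1110), so error is at position 14.
Correct: flip bit 14 of r = 000110010010111 to get c = 000110010010101.


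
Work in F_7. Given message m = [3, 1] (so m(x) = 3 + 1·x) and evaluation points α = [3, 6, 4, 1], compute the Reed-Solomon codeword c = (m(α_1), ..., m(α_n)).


c = [6, 2, 0, 4]

Message polynomial: m(x) = 3 + 1·x (mod 7).
For each evaluation point α_i, compute m(α_i) mod 7:
  α_1 = 3: Horner steps 1 → 6, so m(3) = 6.
  α_2 = 6: Horner steps 1 → 2, so m(6) = 2.
  α_3 = 4: Horner steps 1 → 0, so m(4) = 0.
  α_4 = 1: Horner steps 1 → 4, so m(1) = 4.
Codeword c = [6, 2, 0, 4] ∈ F_7^4.


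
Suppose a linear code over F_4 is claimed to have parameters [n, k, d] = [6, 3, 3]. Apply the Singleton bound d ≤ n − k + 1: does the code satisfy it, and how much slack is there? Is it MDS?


Singleton RHS = n − k + 1 = 4, slack = 1, bound satisfied, not MDS.

Singleton bound: d ≤ n − k + 1.
Here n = 6, k = 3, so n − k + 1 = 4.
Given d = 3, check d ≤ 4: YES.
Slack = (n − k + 1) − d = 1.
The code is NOT MDS (slack = 1 > 0).
Description: the claimed parameters are [6, 3, 3]_4; such a code would be non-MDS.


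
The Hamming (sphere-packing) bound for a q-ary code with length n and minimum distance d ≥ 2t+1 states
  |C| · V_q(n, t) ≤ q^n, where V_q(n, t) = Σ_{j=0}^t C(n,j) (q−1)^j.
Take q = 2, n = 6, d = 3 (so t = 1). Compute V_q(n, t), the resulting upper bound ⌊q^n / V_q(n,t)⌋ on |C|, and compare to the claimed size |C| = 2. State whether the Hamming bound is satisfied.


V_q(n, t) = 7, q^n = 64, Hamming bound = 9, |C| = 2 ≤ bound (satisfied).

Step 1: Compute V_q(n, t) = Σ_{j=0}^1 C(n, j) (q−1)^j.
  j = 0: C(6,0)·(1)^0 = 1·1 = 1.
  j = 1: C(6,1)·(1)^1 = 6·1 = 6.
  V_q(n, t) = 1 + 6 = 7.
Step 2: q^n = 2^6 = 64.
Step 3: Hamming bound ⌊q^n / V_q(n,t)⌋ = ⌊64/7⌋ = 9.
Step 4: Compare |C| = 2 to 9: satisfied.
The claimed |C| lies below the Hamming bound.


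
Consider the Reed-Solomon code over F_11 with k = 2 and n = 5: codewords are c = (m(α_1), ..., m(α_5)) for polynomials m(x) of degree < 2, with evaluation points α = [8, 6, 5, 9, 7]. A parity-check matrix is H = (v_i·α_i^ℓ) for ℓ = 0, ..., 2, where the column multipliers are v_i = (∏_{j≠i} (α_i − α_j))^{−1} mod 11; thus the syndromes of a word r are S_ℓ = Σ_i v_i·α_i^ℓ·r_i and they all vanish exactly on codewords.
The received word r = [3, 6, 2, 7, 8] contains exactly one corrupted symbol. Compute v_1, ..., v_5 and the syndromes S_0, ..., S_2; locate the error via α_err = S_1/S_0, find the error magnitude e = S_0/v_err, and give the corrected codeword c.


S = (5, 2, 3), error at position 5, error magnitude e = 9, c = [3, 6, 2, 7, 10].

Step 1: column multipliers v_i = (∏_{j≠i}(α_i − α_j))^{−1} mod 11.
  i = 1 (α = 8): (8−6)(8−5)(8−9)(8−7) = 2·3·(−1)·1 = −6 ≡ 5, so v_1 = 5^{−1} = 9 (mod 11).
  i = 2 (α = 6): (6−8)(6−5)(6−9)(6−7) = (−2)·1·(−3)·(−1) = −6 ≡ 5, so v_2 = 5^{−1} = 9 (mod 11).
  i = 3 (α = 5): (5−8)(5−6)(5−9)(5−7) = (−3)·(−1)·(−4)·(−2) = 24 ≡ 2, so v_3 = 2^{−1} = 6 (mod 11).
  i = 4 (α = 9): (9−8)(9−6)(9−5)(9−7) = 1·3·4·2 = 24 ≡ 2, so v_4 = 2^{−1} = 6 (mod 11).
  i = 5 (α = 7): (7−8)(7−6)(7−5)(7−9) = (−1)·1·2·(−2) = 4 ≡ 4, so v_5 = 4^{−1} = 3 (mod 11).
  v = [9, 9, 6, 6, 3].
Step 2: syndromes of r = [3, 6, 2, 7, 8] (all sums mod 11).
  S_0 = Σ v_i r_i = 9·3 + 9·6 + 6·2 + 6·7 + 3·8 = 159 ≡ 5.
  S_1 = Σ v_i α_i r_i = 9·8·3 + 9·6·6 + 6·5·2 + 6·9·7 + 3·7·8 = 1146 ≡ 2.
  α_i^2 mod 11 = [9, 3, 3, 4, 5].
  S_2 = Σ v_i α_i^2 r_i = 9·9·3 + 9·3·6 + 6·3·2 + 6·4·7 + 3·5·8 = 729 ≡ 3.
  S = (5, 2, 3) ≠ 0, so r is not a codeword (an error is present).
Step 3: locate the error. For a single error e at position i, S_ℓ = v_i·e·α_i^ℓ, so α_err = S_1/S_0.
  S_0^{−1} = 5^{−1} = 9 (mod 11), so α_err = 2·9 = 18 ≡ 7 = α_5. Error position i = 5.
  Consistency check: S_2/S_1 = 3·6 = 18 ≡ 7 = α_err ✓ (single-error assumption holds).
Step 4: error magnitude e = S_0/v_5 = S_0·∏_{j≠5}(α_5 − α_j) = 5·4 = 20 ≡ 9 (mod 11).
Step 5: correct position 5: c_5 = r_5 − e = 8 − 9 ≡ 10 (mod 11). Hence c = [3, 6, 2, 7, 10].
  Check: interpolating c through the α_i gives m(x) = 4 + 4·x (degree < 2) with m(α_i) = c_i for every i, so c is indeed a codeword.


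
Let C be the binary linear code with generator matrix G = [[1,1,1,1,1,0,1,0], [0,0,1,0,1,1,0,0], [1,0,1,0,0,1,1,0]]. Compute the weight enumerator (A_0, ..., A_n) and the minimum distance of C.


Weight distribution: A_0 = 1, A_3 = 3, A_4 = 2, A_5 = 1, A_6 = 1. Minimum distance d = 3.

Enumerate all 2^3 = 8 messages m ∈ F_2^3.
For each, compute codeword c = mG in F_2^8, then tally its weight.
  m = 000 → c = 00000000, weight = 0.
  m = 100 → c = 11111010, weight = 6.
  m = 010 → c = 00101100, weight = 3.
  m = 110 → c = 11010110, weight = 5.
  m = 001 → c = 10100110, weight = 4.
  m = 101 → c = 01011100, weight = 4.
  m = 011 → c = 10001010, weight = 3.
  m = 111 → c = 01110000, weight = 3.
Tally weights:
  weight 0: 1 codewords.
  weight 3: 3 codewords.
  weight 4: 2 codewords.
  weight 5: 1 codewords.
  weight 6: 1 codewords.
Minimum distance d = smallest w > 0 with A_w > 0 = 3.
Sanity: Σ A_w = 8 = 2^3 = 8 ✓.


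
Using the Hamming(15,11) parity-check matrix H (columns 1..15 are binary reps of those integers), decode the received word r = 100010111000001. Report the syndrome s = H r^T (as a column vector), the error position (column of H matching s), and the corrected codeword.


s = (1, 1, 0, 1)^T, error position = 13, corrected codeword c = 100010111000101

Compute s = H r^T mod 2 one row at a time:
  s_1 = 1 + 1 + 0 + 0 + 0 + 0 + 0 + 1 = 3 ≡ 1 (mod 2).
  s_2 = 0 + 1 + 0 + 1 + 0 + 0 + 0 + 1 = 3 ≡ 1 (mod 2).
  s_3 = 0 + 0 + 0 + 1 + 0 + 0 + 0 + 1 = 2 ≡ 0 (mod 2).
  s_4 = 1 + 0 + 1 + 1 + 1 + 0 + 0 + 1 = 5 ≡ 1 (mod 2).
s = (1, 1, 0, 1)^T — this equals column 13 of H (binary 1101), so error is at position 13.
Correct: flip bit 13 of r = 100010111000001 to get c = 100010111000101.


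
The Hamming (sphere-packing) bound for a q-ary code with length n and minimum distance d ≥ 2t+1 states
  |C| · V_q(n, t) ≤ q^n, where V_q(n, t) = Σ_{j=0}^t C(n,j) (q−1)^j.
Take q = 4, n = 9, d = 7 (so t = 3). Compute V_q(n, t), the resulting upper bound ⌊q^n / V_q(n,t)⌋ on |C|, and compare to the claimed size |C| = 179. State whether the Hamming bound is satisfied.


V_q(n, t) = 2620, q^n = 262144, Hamming bound = 100, |C| = 179 > bound (violated).

Step 1: Compute V_q(n, t) = Σ_{j=0}^3 C(n, j) (q−1)^j.
  j = 0: C(9,0)·(3)^0 = 1·1 = 1.
  j = 1: C(9,1)·(3)^1 = 9·3 = 27.
  j = 2: C(9,2)·(3)^2 = 36·9 = 324.
  j = 3: C(9,3)·(3)^3 = 84·27 = 2268.
  V_q(n, t) = 1 + 27 + 324 + 2268 = 2620.
Step 2: q^n = 4^9 = 262144.
Step 3: Hamming bound ⌊q^n / V_q(n,t)⌋ = ⌊262144/2620⌋ = 100.
Step 4: Compare |C| = 179 to 100: violated.
The claimed |C| lies above the Hamming bound, so no 4-ary code of length 9 with d ≥ 7 can have 179 codewords.


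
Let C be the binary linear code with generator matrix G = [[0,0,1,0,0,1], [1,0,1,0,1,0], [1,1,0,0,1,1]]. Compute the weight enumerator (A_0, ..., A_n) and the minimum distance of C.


Weight distribution: A_0 = 1, A_1 = 1, A_2 = 1, A_3 = 3, A_4 = 2. Minimum distance d = 1.

Enumerate all 2^3 = 8 messages m ∈ F_2^3.
For each, compute codeword c = mG in F_2^6, then tally its weight.
  m = 000 → c = 000000, weight = 0.
  m = 100 → c = 001001, weight = 2.
  m = 010 → c = 101010, weight = 3.
  m = 110 → c = 100011, weight = 3.
  m = 001 → c = 110011, weight = 4.
  m = 101 → c = 111010, weight = 4.
  m = 011 → c = 011001, weight = 3.
  m = 111 → c = 010000, weight = 1.
Tally weights:
  weight 0: 1 codewords.
  weight 1: 1 codewords.
  weight 2: 1 codewords.
  weight 3: 3 codewords.
  weight 4: 2 codewords.
Minimum distance d = smallest w > 0 with A_w > 0 = 1.
Sanity: Σ A_w = 8 = 2^3 = 8 ✓.


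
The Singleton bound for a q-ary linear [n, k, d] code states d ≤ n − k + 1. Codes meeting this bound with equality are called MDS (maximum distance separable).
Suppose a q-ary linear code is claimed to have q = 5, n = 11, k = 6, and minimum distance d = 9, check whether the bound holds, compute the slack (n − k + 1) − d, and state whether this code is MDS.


Singleton RHS = n − k + 1 = 6, slack = -3, bound violated (no such code; not MDS).

Singleton bound: d ≤ n − k + 1.
Here n = 11, k = 6, so n − k + 1 = 6.
Given d = 9, check d ≤ 6: NO.
Slack = (n − k + 1) − d = -3.
The slack is negative: d = 9 exceeds n − k + 1 = 6 by 3, so the Singleton bound is violated and no linear [11, 6, 9]_5 code can exist. In particular it is not MDS (MDS requires d = n − k + 1 exactly).
Description: the claimed parameters are [11, 6, 9]_5; such a code would be impossible (violates the Singleton bound).


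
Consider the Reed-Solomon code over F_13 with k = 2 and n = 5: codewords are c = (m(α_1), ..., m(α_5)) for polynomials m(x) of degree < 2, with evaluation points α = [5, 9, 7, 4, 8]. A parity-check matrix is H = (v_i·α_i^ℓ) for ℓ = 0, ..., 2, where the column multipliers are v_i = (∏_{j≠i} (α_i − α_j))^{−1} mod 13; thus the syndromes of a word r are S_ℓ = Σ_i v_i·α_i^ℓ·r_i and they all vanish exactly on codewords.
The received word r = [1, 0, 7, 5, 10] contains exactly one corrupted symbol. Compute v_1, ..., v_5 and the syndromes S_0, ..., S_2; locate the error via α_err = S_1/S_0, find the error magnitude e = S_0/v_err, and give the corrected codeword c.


S = (9, 10, 1), error at position 4, error magnitude e = 7, c = [1, 0, 7, 11, 10].

Step 1: column multipliers v_i = (∏_{j≠i}(α_i − α_j))^{−1} mod 13.
  i = 1 (α = 5): (5−9)(5−7)(5−4)(5−8) = (−4)·(−2)·1·(−3) = −24 ≡ 2, so v_1 = 2^{−1} = 7 (mod 13).
  i = 2 (α = 9): (9−5)(9−7)(9−4)(9−8) = 4·2·5·1 = 40 ≡ 1, so v_2 = 1^{−1} = 1 (mod 13).
  i = 3 (α = 7): (7−5)(7−9)(7−4)(7−8) = 2·(−2)·3·(−1) = 12 ≡ 12, so v_3 = 12^{−1} = 12 (mod 13).
  i = 4 (α = 4): (4−5)(4−9)(4−7)(4−8) = (−1)·(−5)·(−3)·(−4) = 60 ≡ 8, so v_4 = 8^{−1} = 5 (mod 13).
  i = 5 (α = 8): (8−5)(8−9)(8−7)(8−4) = 3·(−1)·1·4 = −12 ≡ 1, so v_5 = 1^{−1} = 1 (mod 13).
  v = [7, 1, 12, 5, 1].
Step 2: syndromes of r = [1, 0, 7, 5, 10] (all sums mod 13).
  S_0 = Σ v_i r_i = 7·1 + 1·0 + 12·7 + 5·5 + 1·10 = 126 ≡ 9.
  S_1 = Σ v_i α_i r_i = 7·5·1 + 1·9·0 + 12·7·7 + 5·4·5 + 1·8·10 = 803 ≡ 10.
  α_i^2 mod 13 = [12, 3, 10, 3, 12].
  S_2 = Σ v_i α_i^2 r_i = 7·12·1 + 1·3·0 + 12·10·7 + 5·3·5 + 1·12·10 = 1119 ≡ 1.
  S = (9, 10, 1) ≠ 0, so r is not a codeword (an error is present).
Step 3: locate the error. For a single error e at position i, S_ℓ = v_i·e·α_i^ℓ, so α_err = S_1/S_0.
  S_0^{−1} = 9^{−1} = 3 (mod 13), so α_err = 10·3 = 30 ≡ 4 = α_4. Error position i = 4.
  Consistency check: S_2/S_1 = 1·4 = 4 ≡ 4 = α_err ✓ (single-error assumption holds).
Step 4: error magnitude e = S_0/v_4 = S_0·∏_{j≠4}(α_4 − α_j) = 9·8 = 72 ≡ 7 (mod 13).
Step 5: correct position 4: c_4 = r_4 − e = 5 − 7 ≡ 11 (mod 13). Hence c = [1, 0, 7, 11, 10].
  Check: interpolating c through the α_i gives m(x) = 12 + 3·x (degree < 2) with m(α_i) = c_i for every i, so c is indeed a codeword.
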